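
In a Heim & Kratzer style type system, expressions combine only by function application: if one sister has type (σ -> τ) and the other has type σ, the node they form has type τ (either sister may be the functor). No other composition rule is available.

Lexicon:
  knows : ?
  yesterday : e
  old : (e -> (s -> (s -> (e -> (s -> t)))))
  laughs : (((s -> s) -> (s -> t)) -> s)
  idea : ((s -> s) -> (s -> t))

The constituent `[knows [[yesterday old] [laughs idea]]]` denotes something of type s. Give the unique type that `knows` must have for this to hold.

[knows [[yesterday old] [laughs idea]]] is required to be s. [[yesterday old] [laughs idea]] : (s -> (e -> (s -> t))) cannot yield s as functor, so knows : ((s -> (e -> (s -> t))) -> s).

((s -> (e -> (s -> t))) -> s)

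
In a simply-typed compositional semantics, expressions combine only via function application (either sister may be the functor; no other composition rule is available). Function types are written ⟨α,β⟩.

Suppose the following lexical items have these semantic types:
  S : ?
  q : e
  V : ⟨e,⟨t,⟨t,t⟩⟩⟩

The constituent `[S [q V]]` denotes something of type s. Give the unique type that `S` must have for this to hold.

⟨⟨t,⟨t,t⟩⟩,s⟩

[S [q V]] is required to be s. [q V] : ⟨t,⟨t,t⟩⟩ cannot yield s as functor, so S : ⟨⟨t,⟨t,t⟩⟩,s⟩.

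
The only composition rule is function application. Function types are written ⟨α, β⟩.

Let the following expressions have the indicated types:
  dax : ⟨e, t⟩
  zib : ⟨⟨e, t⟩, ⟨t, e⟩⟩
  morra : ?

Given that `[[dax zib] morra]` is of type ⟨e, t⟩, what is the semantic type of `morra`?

[[dax zib] morra] must have type ⟨e, t⟩. The sister [dax zib] has type ⟨t, e⟩; that is not a function onto ⟨e, t⟩, so morra must be the functor, of type ⟨⟨t, e⟩, ⟨e, t⟩⟩.

⟨⟨t, e⟩, ⟨e, t⟩⟩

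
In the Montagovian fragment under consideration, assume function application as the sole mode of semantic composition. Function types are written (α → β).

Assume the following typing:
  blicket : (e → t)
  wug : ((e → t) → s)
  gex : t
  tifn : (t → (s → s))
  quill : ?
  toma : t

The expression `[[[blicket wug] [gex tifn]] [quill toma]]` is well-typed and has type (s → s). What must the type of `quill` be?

At [[[blicket wug] [gex tifn]] [quill toma]] (required: (s → s)): [[blicket wug] [gex tifn]] is s, which is not a function with range (s → s); hence [quill toma] is the functor — type (s → (s → s)).
At [quill toma] (required: (s → (s → s))): toma is t, which is not a function with range (s → (s → s)); hence quill is the functor — type (t → (s → (s → s))).

(t → (s → (s → s)))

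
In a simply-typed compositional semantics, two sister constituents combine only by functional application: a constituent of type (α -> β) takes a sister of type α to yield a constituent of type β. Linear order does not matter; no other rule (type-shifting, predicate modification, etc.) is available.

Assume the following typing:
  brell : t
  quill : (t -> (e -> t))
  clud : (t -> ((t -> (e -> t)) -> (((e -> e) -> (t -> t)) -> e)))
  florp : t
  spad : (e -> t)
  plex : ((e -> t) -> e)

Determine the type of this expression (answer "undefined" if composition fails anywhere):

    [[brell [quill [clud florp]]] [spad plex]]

[clud florp]: (t -> ((t -> (e -> t)) -> (((e -> e) -> (t -> t)) -> e))) applied to t yields ((t -> (e -> t)) -> (((e -> e) -> (t -> t)) -> e)).
[quill [clud florp]]: ((t -> (e -> t)) -> (((e -> e) -> (t -> t)) -> e)) applied to (t -> (e -> t)) yields (((e -> e) -> (t -> t)) -> e).
[brell [quill [clud florp]]]: t with (((e -> e) -> (t -> t)) -> e) — neither is a function whose domain matches the other; composition fails here.

undefined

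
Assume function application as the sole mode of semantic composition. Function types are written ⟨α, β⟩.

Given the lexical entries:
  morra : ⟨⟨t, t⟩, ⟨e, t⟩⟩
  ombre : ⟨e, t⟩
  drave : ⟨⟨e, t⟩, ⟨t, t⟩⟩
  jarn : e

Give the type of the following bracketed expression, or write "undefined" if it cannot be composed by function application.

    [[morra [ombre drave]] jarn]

[ombre drave]: functor drave : ⟨⟨e, t⟩, ⟨t, t⟩⟩, argument ombre : ⟨e, t⟩; result ⟨t, t⟩.
[morra [ombre drave]]: functor morra : ⟨⟨t, t⟩, ⟨e, t⟩⟩, argument [ombre drave] : ⟨t, t⟩; result ⟨e, t⟩.
[[morra [ombre drave]] jarn]: functor [morra [ombre drave]] : ⟨e, t⟩, argument jarn : e; result t.

t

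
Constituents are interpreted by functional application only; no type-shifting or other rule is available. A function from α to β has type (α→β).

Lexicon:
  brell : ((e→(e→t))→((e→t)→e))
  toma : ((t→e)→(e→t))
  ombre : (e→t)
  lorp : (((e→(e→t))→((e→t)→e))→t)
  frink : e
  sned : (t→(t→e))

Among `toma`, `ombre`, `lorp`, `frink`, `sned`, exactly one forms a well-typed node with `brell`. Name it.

lorp

toma : ((t→e)→(e→t)) — does not combine with brell.
ombre : (e→t) — does not combine with brell.
lorp — combines: lorp : (((e→(e→t))→((e→t)→e))→t) takes brell : ((e→(e→t))→((e→t)→e)) as argument, giving t.
frink : e — does not combine with brell.
sned : (t→(t→e)) — does not combine with brell.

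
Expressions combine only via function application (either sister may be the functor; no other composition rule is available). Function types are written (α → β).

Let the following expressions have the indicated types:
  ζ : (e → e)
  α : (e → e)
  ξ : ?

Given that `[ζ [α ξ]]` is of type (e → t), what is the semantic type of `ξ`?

[ζ [α ξ]] is required to be (e → t). ζ : (e → e) cannot yield (e → t) as functor, so [α ξ] : ((e → e) → (e → t)).
[α ξ] is required to be ((e → e) → (e → t)). α : (e → e) cannot yield ((e → e) → (e → t)) as functor, so ξ : ((e → e) → ((e → e) → (e → t))).

((e → e) → ((e → e) → (e → t)))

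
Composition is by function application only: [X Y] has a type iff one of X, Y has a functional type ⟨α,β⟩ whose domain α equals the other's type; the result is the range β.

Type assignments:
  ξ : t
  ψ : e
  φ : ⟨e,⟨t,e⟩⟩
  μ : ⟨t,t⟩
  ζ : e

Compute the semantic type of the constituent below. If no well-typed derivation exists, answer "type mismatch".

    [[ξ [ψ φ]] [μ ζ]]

[ψ φ] — φ of type ⟨e,⟨t,e⟩⟩ combines with ψ of type e: type ⟨t,e⟩.
[ξ [ψ φ]] — [ψ φ] of type ⟨t,e⟩ combines with ξ of type t: type e.
At [μ ζ]: neither ⟨t,t⟩ nor e can take the other as argument; the node is ill-typed.

type mismatch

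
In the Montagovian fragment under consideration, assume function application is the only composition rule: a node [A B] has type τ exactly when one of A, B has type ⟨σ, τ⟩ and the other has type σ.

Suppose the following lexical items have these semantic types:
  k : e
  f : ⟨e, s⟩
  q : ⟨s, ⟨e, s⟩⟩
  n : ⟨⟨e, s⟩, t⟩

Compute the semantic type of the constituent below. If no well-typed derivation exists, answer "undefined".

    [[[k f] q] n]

At [k f], f : ⟨e, s⟩ takes k : e, giving s.
At [[k f] q], q : ⟨s, ⟨e, s⟩⟩ takes [k f] : s, giving ⟨e, s⟩.
At [[[k f] q] n], n : ⟨⟨e, s⟩, t⟩ takes [[k f] q] : ⟨e, s⟩, giving t.

t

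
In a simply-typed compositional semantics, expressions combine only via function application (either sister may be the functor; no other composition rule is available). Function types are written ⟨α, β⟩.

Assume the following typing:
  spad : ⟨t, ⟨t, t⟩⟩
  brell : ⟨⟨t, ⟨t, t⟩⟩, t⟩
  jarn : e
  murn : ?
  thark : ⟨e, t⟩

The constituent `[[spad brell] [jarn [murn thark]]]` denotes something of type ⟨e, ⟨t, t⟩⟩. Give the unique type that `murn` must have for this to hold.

[[spad brell] [jarn [murn thark]]] must have type ⟨e, ⟨t, t⟩⟩. The sister [spad brell] has type t; that is not a function onto ⟨e, ⟨t, t⟩⟩, so [jarn [murn thark]] must be the functor, of type ⟨t, ⟨e, ⟨t, t⟩⟩⟩.
[jarn [murn thark]] must have type ⟨t, ⟨e, ⟨t, t⟩⟩⟩. The sister jarn has type e; that is not a function onto ⟨t, ⟨e, ⟨t, t⟩⟩⟩, so [murn thark] must be the functor, of type ⟨e, ⟨t, ⟨e, ⟨t, t⟩⟩⟩⟩.
[murn thark] must have type ⟨e, ⟨t, ⟨e, ⟨t, t⟩⟩⟩⟩. The sister thark has type ⟨e, t⟩; that is not a function onto ⟨e, ⟨t, ⟨e, ⟨t, t⟩⟩⟩⟩, so murn must be the functor, of type ⟨⟨e, t⟩, ⟨e, ⟨t, ⟨e, ⟨t, t⟩⟩⟩⟩⟩.

⟨⟨e, t⟩, ⟨e, ⟨t, ⟨e, ⟨t, t⟩⟩⟩⟩⟩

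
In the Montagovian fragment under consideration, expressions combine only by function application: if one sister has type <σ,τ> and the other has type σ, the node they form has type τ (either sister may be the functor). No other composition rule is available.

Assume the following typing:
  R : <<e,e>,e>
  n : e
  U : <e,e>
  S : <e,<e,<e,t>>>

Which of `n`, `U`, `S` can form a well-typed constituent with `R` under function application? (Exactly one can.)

n : e — no; R wants <e,e>, and n wants nothing (atomic).
U — combines: R : <<e,e>,e> takes U : <e,e> as argument, giving e.
S : <e,<e,<e,t>>> — no; R wants <e,e>, and S wants e.

U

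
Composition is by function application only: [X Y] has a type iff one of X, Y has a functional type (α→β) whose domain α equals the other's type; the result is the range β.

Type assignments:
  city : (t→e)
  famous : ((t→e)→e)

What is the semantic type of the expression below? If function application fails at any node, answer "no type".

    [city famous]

[city famous] — famous of type ((t→e)→e) combines with city of type (t→e): type e.

e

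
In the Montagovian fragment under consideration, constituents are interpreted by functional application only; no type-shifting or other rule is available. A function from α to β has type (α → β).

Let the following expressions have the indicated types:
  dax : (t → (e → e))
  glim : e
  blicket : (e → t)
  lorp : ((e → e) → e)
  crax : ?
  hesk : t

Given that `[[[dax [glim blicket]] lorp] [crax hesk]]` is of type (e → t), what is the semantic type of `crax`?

[[[dax [glim blicket]] lorp] [crax hesk]] must have type (e → t). The sister [[dax [glim blicket]] lorp] has type e; that is not a function onto (e → t), so [crax hesk] must be the functor, of type (e → (e → t)).
[crax hesk] must have type (e → (e → t)). The sister hesk has type t; that is not a function onto (e → (e → t)), so crax must be the functor, of type (t → (e → (e → t))).

(t → (e → (e → t)))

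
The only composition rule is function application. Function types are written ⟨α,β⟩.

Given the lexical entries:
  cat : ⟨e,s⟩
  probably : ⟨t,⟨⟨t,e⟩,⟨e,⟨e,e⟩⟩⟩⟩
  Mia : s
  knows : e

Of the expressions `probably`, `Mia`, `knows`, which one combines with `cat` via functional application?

knows

probably : ⟨t,⟨⟨t,e⟩,⟨e,⟨e,e⟩⟩⟩⟩ — no; cat wants e, and probably wants t.
Mia : s — no; cat wants e, and Mia wants nothing (atomic).
knows — combines: cat : ⟨e,s⟩ takes knows : e as argument, giving s.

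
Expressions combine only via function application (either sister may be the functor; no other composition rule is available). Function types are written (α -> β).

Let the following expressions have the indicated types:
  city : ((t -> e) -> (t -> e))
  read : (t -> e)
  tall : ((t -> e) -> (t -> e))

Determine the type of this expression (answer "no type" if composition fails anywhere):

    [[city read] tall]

At [city read], city : ((t -> e) -> (t -> e)) takes read : (t -> e), giving (t -> e).
At [[city read] tall], tall : ((t -> e) -> (t -> e)) takes [city read] : (t -> e), giving (t -> e).

(t -> e)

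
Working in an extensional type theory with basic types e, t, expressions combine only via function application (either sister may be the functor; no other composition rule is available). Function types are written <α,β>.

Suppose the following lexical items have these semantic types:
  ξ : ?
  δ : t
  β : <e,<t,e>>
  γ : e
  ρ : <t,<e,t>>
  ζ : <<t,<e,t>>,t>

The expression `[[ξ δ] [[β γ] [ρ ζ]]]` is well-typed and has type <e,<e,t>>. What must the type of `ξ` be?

For [[ξ δ] [[β γ] [ρ ζ]]] to have type <e,<e,t>> with [[β γ] [ρ ζ]] of type e, [ξ δ] must be the function: [ξ δ] : <e,<e,<e,t>>>.
For [ξ δ] to have type <e,<e,<e,t>>> with δ of type t, ξ must be the function: ξ : <t,<e,<e,<e,t>>>>.

<t,<e,<e,<e,t>>>>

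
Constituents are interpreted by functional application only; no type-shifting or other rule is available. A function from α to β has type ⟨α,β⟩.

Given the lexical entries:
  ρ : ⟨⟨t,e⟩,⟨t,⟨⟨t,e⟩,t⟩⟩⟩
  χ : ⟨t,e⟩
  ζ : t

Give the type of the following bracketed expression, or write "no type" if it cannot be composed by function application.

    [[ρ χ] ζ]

[ρ χ]: ⟨⟨t,e⟩,⟨t,⟨⟨t,e⟩,t⟩⟩⟩ applied to ⟨t,e⟩ yields ⟨t,⟨⟨t,e⟩,t⟩⟩.
[[ρ χ] ζ]: ⟨t,⟨⟨t,e⟩,t⟩⟩ applied to t yields ⟨⟨t,e⟩,t⟩.

⟨⟨t,e⟩,t⟩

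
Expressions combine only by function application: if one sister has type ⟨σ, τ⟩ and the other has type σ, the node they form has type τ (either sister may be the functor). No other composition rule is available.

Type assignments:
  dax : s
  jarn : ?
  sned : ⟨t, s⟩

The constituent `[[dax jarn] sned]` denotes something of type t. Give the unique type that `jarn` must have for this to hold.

⟨s, ⟨⟨t, s⟩, t⟩⟩

[[dax jarn] sned] must have type t. The sister sned has type ⟨t, s⟩; that is not a function onto t, so [dax jarn] must be the functor, of type ⟨⟨t, s⟩, t⟩.
[dax jarn] must have type ⟨⟨t, s⟩, t⟩. The sister dax has type s; that is not a function onto ⟨⟨t, s⟩, t⟩, so jarn must be the functor, of type ⟨s, ⟨⟨t, s⟩, t⟩⟩.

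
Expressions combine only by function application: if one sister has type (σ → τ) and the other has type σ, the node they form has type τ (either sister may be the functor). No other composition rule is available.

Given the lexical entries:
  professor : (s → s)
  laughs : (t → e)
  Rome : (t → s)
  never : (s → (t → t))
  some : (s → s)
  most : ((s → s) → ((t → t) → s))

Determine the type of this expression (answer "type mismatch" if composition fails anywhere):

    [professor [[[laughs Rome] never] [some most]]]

type mismatch

[laughs Rome]: (t → e) and (t → s) cannot combine by function application — type clash.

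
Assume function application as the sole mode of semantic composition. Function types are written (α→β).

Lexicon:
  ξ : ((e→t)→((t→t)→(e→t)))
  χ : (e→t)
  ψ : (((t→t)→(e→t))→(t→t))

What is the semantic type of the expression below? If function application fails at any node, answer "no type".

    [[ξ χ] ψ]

[ξ χ]: ((e→t)→((t→t)→(e→t))) applied to (e→t) yields ((t→t)→(e→t)).
[[ξ χ] ψ]: (((t→t)→(e→t))→(t→t)) applied to ((t→t)→(e→t)) yields (t→t).

(t→t)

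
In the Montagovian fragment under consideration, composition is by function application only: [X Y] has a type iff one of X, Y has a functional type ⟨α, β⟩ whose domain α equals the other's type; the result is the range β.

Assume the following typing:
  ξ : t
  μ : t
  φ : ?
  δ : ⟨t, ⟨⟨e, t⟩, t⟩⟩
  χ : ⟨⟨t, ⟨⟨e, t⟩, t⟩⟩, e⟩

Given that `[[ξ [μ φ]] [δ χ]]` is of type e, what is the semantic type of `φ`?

⟨t, ⟨t, ⟨e, e⟩⟩⟩

[[ξ [μ φ]] [δ χ]] is required to be e. [δ χ] : e cannot yield e as functor, so [ξ [μ φ]] : ⟨e, e⟩.
[ξ [μ φ]] is required to be ⟨e, e⟩. ξ : t cannot yield ⟨e, e⟩ as functor, so [μ φ] : ⟨t, ⟨e, e⟩⟩.
[μ φ] is required to be ⟨t, ⟨e, e⟩⟩. μ : t cannot yield ⟨t, ⟨e, e⟩⟩ as functor, so φ : ⟨t, ⟨t, ⟨e, e⟩⟩⟩.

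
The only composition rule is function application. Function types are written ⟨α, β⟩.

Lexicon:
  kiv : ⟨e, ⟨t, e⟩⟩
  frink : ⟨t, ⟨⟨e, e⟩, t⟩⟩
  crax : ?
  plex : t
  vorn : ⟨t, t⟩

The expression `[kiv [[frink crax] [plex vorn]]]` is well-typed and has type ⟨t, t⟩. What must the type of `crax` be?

⟨⟨t, ⟨⟨e, e⟩, t⟩⟩, ⟨t, ⟨⟨e, ⟨t, e⟩⟩, ⟨t, t⟩⟩⟩⟩

At [kiv [[frink crax] [plex vorn]]] (required: ⟨t, t⟩): kiv is ⟨e, ⟨t, e⟩⟩, which is not a function with range ⟨t, t⟩; hence [[frink crax] [plex vorn]] is the functor — type ⟨⟨e, ⟨t, e⟩⟩, ⟨t, t⟩⟩.
At [[frink crax] [plex vorn]] (required: ⟨⟨e, ⟨t, e⟩⟩, ⟨t, t⟩⟩): [plex vorn] is t, which is not a function with range ⟨⟨e, ⟨t, e⟩⟩, ⟨t, t⟩⟩; hence [frink crax] is the functor — type ⟨t, ⟨⟨e, ⟨t, e⟩⟩, ⟨t, t⟩⟩⟩.
At [frink crax] (required: ⟨t, ⟨⟨e, ⟨t, e⟩⟩, ⟨t, t⟩⟩⟩): frink is ⟨t, ⟨⟨e, e⟩, t⟩⟩, which is not a function with range ⟨t, ⟨⟨e, ⟨t, e⟩⟩, ⟨t, t⟩⟩⟩; hence crax is the functor — type ⟨⟨t, ⟨⟨e, e⟩, t⟩⟩, ⟨t, ⟨⟨e, ⟨t, e⟩⟩, ⟨t, t⟩⟩⟩⟩.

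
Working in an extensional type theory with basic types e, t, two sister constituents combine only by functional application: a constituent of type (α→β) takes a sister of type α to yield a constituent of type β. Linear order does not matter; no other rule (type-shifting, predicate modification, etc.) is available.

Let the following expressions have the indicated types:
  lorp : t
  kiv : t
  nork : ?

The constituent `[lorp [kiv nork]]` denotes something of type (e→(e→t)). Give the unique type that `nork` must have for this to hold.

For [lorp [kiv nork]] to have type (e→(e→t)) with lorp of type t, [kiv nork] must be the function: [kiv nork] : (t→(e→(e→t))).
For [kiv nork] to have type (t→(e→(e→t))) with kiv of type t, nork must be the function: nork : (t→(t→(e→(e→t)))).

(t→(t→(e→(e→t))))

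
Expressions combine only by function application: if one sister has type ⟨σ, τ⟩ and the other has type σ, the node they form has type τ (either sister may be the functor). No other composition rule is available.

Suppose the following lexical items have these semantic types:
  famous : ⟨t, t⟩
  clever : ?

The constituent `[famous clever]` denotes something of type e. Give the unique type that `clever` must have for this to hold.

At [famous clever] (required: e): famous is ⟨t, t⟩, which is not a function with range e; hence clever is the functor — type ⟨⟨t, t⟩, e⟩.

⟨⟨t, t⟩, e⟩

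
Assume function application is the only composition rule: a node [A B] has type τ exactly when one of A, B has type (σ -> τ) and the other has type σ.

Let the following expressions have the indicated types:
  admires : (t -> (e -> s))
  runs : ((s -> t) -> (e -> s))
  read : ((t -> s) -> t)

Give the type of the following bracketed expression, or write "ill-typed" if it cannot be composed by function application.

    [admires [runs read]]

ill-typed

[runs read]: ((s -> t) -> (e -> s)) with ((t -> s) -> t) — neither is a function whose domain matches the other; composition fails here.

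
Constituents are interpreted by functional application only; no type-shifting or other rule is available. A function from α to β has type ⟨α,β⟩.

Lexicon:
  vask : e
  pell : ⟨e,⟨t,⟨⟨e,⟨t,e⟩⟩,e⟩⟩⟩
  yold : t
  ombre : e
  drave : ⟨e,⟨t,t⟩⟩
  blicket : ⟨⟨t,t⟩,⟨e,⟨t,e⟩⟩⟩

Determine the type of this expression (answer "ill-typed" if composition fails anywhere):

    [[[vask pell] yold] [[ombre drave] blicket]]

e

At [vask pell], pell : ⟨e,⟨t,⟨⟨e,⟨t,e⟩⟩,e⟩⟩⟩ takes vask : e, giving ⟨t,⟨⟨e,⟨t,e⟩⟩,e⟩⟩.
At [[vask pell] yold], [vask pell] : ⟨t,⟨⟨e,⟨t,e⟩⟩,e⟩⟩ takes yold : t, giving ⟨⟨e,⟨t,e⟩⟩,e⟩.
At [ombre drave], drave : ⟨e,⟨t,t⟩⟩ takes ombre : e, giving ⟨t,t⟩.
At [[ombre drave] blicket], blicket : ⟨⟨t,t⟩,⟨e,⟨t,e⟩⟩⟩ takes [ombre drave] : ⟨t,t⟩, giving ⟨e,⟨t,e⟩⟩.
At [[[vask pell] yold] [[ombre drave] blicket]], [[vask pell] yold] : ⟨⟨e,⟨t,e⟩⟩,e⟩ takes [[ombre drave] blicket] : ⟨e,⟨t,e⟩⟩, giving e.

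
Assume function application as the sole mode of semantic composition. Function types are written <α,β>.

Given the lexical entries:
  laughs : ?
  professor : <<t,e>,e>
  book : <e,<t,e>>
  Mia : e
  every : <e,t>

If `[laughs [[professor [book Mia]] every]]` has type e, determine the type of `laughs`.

<t,e>

[laughs [[professor [book Mia]] every]] must have type e. The sister [[professor [book Mia]] every] has type t; that is not a function onto e, so laughs must be the functor, of type <t,e>.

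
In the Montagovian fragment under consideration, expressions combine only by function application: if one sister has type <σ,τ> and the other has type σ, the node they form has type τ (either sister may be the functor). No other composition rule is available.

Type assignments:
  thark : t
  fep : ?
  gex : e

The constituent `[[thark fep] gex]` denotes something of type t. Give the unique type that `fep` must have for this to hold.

<t,<e,t>>

[[thark fep] gex] is required to be t. gex : e cannot yield t as functor, so [thark fep] : <e,t>.
[thark fep] is required to be <e,t>. thark : t cannot yield <e,t> as functor, so fep : <t,<e,t>>.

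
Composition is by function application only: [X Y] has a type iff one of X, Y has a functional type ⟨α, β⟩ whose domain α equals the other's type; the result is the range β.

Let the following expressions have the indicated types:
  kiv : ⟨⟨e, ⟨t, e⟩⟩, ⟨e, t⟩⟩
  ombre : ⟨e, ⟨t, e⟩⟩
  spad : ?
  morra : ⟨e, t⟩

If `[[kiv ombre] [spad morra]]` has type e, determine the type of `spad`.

⟨⟨e, t⟩, ⟨⟨e, t⟩, e⟩⟩

[[kiv ombre] [spad morra]] must have type e. The sister [kiv ombre] has type ⟨e, t⟩; that is not a function onto e, so [spad morra] must be the functor, of type ⟨⟨e, t⟩, e⟩.
[spad morra] must have type ⟨⟨e, t⟩, e⟩. The sister morra has type ⟨e, t⟩; that is not a function onto ⟨⟨e, t⟩, e⟩, so spad must be the functor, of type ⟨⟨e, t⟩, ⟨⟨e, t⟩, e⟩⟩.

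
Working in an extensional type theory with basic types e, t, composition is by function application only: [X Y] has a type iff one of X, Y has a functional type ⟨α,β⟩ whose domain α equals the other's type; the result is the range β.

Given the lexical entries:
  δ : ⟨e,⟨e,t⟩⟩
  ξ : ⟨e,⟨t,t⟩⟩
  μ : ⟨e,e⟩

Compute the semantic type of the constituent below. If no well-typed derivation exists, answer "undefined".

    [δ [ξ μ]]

undefined

[ξ μ]: ⟨e,⟨t,t⟩⟩ and ⟨e,e⟩ cannot combine by function application — type clash.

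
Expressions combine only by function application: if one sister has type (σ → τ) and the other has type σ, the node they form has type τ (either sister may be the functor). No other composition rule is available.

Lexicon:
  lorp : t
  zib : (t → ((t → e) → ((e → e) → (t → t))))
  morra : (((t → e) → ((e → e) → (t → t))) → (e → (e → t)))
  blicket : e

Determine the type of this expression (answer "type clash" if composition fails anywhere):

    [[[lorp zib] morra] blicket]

At [lorp zib], zib : (t → ((t → e) → ((e → e) → (t → t)))) takes lorp : t, giving ((t → e) → ((e → e) → (t → t))).
At [[lorp zib] morra], morra : (((t → e) → ((e → e) → (t → t))) → (e → (e → t))) takes [lorp zib] : ((t → e) → ((e → e) → (t → t))), giving (e → (e → t)).
At [[[lorp zib] morra] blicket], [[lorp zib] morra] : (e → (e → t)) takes blicket : e, giving (e → t).

(e → t)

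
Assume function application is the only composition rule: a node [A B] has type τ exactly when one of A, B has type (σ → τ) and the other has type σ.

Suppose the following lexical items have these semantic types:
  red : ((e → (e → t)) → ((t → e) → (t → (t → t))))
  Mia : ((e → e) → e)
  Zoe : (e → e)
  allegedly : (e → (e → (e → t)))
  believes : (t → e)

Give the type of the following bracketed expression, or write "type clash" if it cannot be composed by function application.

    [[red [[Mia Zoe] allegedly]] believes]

(t → (t → t))

[Mia Zoe]: ((e → e) → e) applied to (e → e) yields e.
[[Mia Zoe] allegedly]: (e → (e → (e → t))) applied to e yields (e → (e → t)).
[red [[Mia Zoe] allegedly]]: ((e → (e → t)) → ((t → e) → (t → (t → t)))) applied to (e → (e → t)) yields ((t → e) → (t → (t → t))).
[[red [[Mia Zoe] allegedly]] believes]: ((t → e) → (t → (t → t))) applied to (t → e) yields (t → (t → t)).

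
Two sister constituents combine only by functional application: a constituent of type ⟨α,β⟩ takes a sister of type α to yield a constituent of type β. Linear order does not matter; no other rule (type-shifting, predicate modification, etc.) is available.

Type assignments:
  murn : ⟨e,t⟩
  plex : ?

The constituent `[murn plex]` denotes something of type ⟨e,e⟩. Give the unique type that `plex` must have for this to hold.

⟨⟨e,t⟩,⟨e,e⟩⟩

At [murn plex] (required: ⟨e,e⟩): murn is ⟨e,t⟩, which is not a function with range ⟨e,e⟩; hence plex is the functor — type ⟨⟨e,t⟩,⟨e,e⟩⟩.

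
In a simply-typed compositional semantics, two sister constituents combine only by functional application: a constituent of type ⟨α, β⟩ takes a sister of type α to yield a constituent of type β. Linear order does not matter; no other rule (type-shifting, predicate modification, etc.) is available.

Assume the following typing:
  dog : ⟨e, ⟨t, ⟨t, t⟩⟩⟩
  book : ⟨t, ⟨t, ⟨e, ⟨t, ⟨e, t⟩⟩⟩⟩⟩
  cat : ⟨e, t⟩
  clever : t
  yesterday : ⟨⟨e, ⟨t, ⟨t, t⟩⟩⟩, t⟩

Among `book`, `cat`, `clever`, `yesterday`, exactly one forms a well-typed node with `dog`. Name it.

book : ⟨t, ⟨t, ⟨e, ⟨t, ⟨e, t⟩⟩⟩⟩⟩ — neither side's domain matches the other.
cat : ⟨e, t⟩ — neither side's domain matches the other.
clever : t — neither side's domain matches the other.
yesterday — combines: yesterday : ⟨⟨e, ⟨t, ⟨t, t⟩⟩⟩, t⟩ takes dog : ⟨e, ⟨t, ⟨t, t⟩⟩⟩ as argument, giving t.

yesterday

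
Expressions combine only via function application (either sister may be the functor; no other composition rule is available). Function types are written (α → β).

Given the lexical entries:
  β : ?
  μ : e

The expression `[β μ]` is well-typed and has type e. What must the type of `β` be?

(e → e)

[β μ] is required to be e. μ : e cannot yield e as functor, so β : (e → e).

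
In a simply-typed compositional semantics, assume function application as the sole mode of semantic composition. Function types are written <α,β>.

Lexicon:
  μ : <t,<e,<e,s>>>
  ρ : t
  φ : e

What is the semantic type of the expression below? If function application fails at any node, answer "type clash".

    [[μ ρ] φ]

[μ ρ]: functor μ : <t,<e,<e,s>>>, argument ρ : t; result <e,<e,s>>.
[[μ ρ] φ]: functor [μ ρ] : <e,<e,s>>, argument φ : e; result <e,s>.

<e,s>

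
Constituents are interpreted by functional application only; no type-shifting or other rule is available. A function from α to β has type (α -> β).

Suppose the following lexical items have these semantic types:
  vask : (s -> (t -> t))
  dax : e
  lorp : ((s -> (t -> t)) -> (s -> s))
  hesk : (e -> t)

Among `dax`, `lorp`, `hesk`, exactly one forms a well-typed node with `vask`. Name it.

lorp

dax : e — does not combine with vask.
lorp — combines: lorp : ((s -> (t -> t)) -> (s -> s)) takes vask : (s -> (t -> t)) as argument, giving (s -> s).
hesk : (e -> t) — does not combine with vask.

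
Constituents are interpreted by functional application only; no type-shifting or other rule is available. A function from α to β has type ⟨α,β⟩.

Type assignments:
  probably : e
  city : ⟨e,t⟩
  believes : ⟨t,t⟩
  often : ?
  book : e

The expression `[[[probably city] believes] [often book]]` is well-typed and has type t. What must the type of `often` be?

[[[probably city] believes] [often book]] must have type t. The sister [[probably city] believes] has type t; that is not a function onto t, so [often book] must be the functor, of type ⟨t,t⟩.
[often book] must have type ⟨t,t⟩. The sister book has type e; that is not a function onto ⟨t,t⟩, so often must be the functor, of type ⟨e,⟨t,t⟩⟩.

⟨e,⟨t,t⟩⟩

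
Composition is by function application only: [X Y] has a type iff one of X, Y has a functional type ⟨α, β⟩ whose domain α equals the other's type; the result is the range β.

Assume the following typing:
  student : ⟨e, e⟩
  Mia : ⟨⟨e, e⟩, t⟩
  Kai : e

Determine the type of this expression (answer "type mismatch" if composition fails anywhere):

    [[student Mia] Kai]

type mismatch

[student Mia]: ⟨⟨e, e⟩, t⟩ applied to ⟨e, e⟩ yields t.
[[student Mia] Kai]: t with e — neither is a function whose domain matches the other; composition fails here.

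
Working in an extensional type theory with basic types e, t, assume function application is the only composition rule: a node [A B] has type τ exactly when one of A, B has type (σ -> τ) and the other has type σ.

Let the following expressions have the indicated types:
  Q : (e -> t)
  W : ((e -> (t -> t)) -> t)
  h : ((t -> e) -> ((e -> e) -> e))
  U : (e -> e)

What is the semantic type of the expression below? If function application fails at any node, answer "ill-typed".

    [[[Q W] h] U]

[Q W]: (e -> t) and ((e -> (t -> t)) -> t) cannot combine by function application — type clash.

ill-typed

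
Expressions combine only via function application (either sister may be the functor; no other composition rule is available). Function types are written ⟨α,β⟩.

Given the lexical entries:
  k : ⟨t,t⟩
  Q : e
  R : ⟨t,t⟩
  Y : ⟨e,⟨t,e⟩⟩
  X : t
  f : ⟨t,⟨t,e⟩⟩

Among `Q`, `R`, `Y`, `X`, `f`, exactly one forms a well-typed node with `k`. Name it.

Q : e — no; k wants t, and Q wants nothing (atomic).
R : ⟨t,t⟩ — no; k wants t, and R wants t.
Y : ⟨e,⟨t,e⟩⟩ — no; k wants t, and Y wants e.
X — combines: k : ⟨t,t⟩ takes X : t as argument, giving t.
f : ⟨t,⟨t,e⟩⟩ — no; k wants t, and f wants t.

X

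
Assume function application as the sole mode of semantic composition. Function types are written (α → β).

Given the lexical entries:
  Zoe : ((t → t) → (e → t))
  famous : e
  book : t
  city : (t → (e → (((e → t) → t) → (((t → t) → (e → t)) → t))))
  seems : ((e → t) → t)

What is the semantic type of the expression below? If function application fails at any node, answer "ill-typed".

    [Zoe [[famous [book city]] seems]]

At [book city], city : (t → (e → (((e → t) → t) → (((t → t) → (e → t)) → t)))) takes book : t, giving (e → (((e → t) → t) → (((t → t) → (e → t)) → t))).
At [famous [book city]], [book city] : (e → (((e → t) → t) → (((t → t) → (e → t)) → t))) takes famous : e, giving (((e → t) → t) → (((t → t) → (e → t)) → t)).
At [[famous [book city]] seems], [famous [book city]] : (((e → t) → t) → (((t → t) → (e → t)) → t)) takes seems : ((e → t) → t), giving (((t → t) → (e → t)) → t).
At [Zoe [[famous [book city]] seems]], [[famous [book city]] seems] : (((t → t) → (e → t)) → t) takes Zoe : ((t → t) → (e → t)), giving t.

t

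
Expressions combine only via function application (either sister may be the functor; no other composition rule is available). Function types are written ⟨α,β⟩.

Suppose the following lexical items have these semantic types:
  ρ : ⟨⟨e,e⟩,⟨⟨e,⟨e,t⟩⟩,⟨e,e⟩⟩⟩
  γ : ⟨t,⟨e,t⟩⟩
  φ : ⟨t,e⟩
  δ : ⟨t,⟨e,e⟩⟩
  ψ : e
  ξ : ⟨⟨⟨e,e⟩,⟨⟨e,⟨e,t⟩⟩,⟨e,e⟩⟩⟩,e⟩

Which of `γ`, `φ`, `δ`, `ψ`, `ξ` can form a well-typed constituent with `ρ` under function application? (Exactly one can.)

γ : ⟨t,⟨e,t⟩⟩ — no; ρ wants ⟨e,e⟩, and γ wants t.
φ : ⟨t,e⟩ — no; ρ wants ⟨e,e⟩, and φ wants t.
δ : ⟨t,⟨e,e⟩⟩ — no; ρ wants ⟨e,e⟩, and δ wants t.
ψ : e — no; ρ wants ⟨e,e⟩, and ψ wants nothing (atomic).
ξ — combines: ξ : ⟨⟨⟨e,e⟩,⟨⟨e,⟨e,t⟩⟩,⟨e,e⟩⟩⟩,e⟩ takes ρ : ⟨⟨e,e⟩,⟨⟨e,⟨e,t⟩⟩,⟨e,e⟩⟩⟩ as argument, giving e.

ξ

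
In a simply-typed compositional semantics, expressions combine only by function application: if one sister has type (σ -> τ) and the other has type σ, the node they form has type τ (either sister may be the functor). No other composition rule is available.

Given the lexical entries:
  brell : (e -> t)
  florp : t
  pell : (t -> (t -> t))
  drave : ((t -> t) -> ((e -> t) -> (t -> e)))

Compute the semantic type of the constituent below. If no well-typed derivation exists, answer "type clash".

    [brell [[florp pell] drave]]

At [florp pell], pell : (t -> (t -> t)) takes florp : t, giving (t -> t).
At [[florp pell] drave], drave : ((t -> t) -> ((e -> t) -> (t -> e))) takes [florp pell] : (t -> t), giving ((e -> t) -> (t -> e)).
At [brell [[florp pell] drave]], [[florp pell] drave] : ((e -> t) -> (t -> e)) takes brell : (e -> t), giving (t -> e).

(t -> e)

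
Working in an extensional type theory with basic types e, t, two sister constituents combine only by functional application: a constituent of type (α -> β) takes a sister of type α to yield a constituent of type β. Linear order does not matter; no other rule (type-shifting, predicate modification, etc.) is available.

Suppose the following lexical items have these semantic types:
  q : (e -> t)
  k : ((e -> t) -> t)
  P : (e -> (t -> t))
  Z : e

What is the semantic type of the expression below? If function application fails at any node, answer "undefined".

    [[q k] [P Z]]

[q k]: functor k : ((e -> t) -> t), argument q : (e -> t); result t.
[P Z]: functor P : (e -> (t -> t)), argument Z : e; result (t -> t).
[[q k] [P Z]]: functor [P Z] : (t -> t), argument [q k] : t; result t.

t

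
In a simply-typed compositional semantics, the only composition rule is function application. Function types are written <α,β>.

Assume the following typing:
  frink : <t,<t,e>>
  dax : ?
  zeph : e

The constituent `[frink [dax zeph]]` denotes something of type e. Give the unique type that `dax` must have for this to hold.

[frink [dax zeph]] is required to be e. frink : <t,<t,e>> cannot yield e as functor, so [dax zeph] : <<t,<t,e>>,e>.
[dax zeph] is required to be <<t,<t,e>>,e>. zeph : e cannot yield <<t,<t,e>>,e> as functor, so dax : <e,<<t,<t,e>>,e>>.

<e,<<t,<t,e>>,e>>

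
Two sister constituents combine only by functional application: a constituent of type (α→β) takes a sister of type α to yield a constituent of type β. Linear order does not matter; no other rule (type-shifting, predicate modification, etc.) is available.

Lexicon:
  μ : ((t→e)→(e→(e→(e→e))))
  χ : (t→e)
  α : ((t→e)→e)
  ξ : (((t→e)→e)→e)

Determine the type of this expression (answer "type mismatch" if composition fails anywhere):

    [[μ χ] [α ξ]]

(e→(e→e))

[μ χ]: functor μ : ((t→e)→(e→(e→(e→e)))), argument χ : (t→e); result (e→(e→(e→e))).
[α ξ]: functor ξ : (((t→e)→e)→e), argument α : ((t→e)→e); result e.
[[μ χ] [α ξ]]: functor [μ χ] : (e→(e→(e→e))), argument [α ξ] : e; result (e→(e→e)).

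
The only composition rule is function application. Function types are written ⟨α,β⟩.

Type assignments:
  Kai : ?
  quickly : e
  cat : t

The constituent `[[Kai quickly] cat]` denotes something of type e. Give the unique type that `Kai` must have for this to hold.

For [[Kai quickly] cat] to have type e with cat of type t, [Kai quickly] must be the function: [Kai quickly] : ⟨t,e⟩.
For [Kai quickly] to have type ⟨t,e⟩ with quickly of type e, Kai must be the function: Kai : ⟨e,⟨t,e⟩⟩.

⟨e,⟨t,e⟩⟩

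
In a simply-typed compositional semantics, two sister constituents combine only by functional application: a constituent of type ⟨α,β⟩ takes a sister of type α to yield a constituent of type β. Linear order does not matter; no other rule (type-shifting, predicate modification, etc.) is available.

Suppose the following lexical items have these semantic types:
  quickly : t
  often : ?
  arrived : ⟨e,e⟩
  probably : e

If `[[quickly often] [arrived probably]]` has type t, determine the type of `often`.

⟨t,⟨e,t⟩⟩

[[quickly often] [arrived probably]] is required to be t. [arrived probably] : e cannot yield t as functor, so [quickly often] : ⟨e,t⟩.
[quickly often] is required to be ⟨e,t⟩. quickly : t cannot yield ⟨e,t⟩ as functor, so often : ⟨t,⟨e,t⟩⟩.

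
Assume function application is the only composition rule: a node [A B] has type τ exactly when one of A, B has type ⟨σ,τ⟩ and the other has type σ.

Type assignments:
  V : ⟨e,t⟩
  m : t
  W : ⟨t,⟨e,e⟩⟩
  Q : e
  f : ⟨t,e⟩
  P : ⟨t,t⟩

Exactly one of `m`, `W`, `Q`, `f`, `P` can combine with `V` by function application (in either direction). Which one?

Q

m : t — neither side's domain matches the other.
W : ⟨t,⟨e,e⟩⟩ — neither side's domain matches the other.
Q — combines: V : ⟨e,t⟩ takes Q : e as argument, giving t.
f : ⟨t,e⟩ — neither side's domain matches the other.
P : ⟨t,t⟩ — neither side's domain matches the other.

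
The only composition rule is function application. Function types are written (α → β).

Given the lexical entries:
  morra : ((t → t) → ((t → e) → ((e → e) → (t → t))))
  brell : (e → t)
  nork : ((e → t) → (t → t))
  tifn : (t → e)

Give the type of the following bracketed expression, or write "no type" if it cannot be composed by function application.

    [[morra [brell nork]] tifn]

((e → e) → (t → t))

At [brell nork], nork : ((e → t) → (t → t)) takes brell : (e → t), giving (t → t).
At [morra [brell nork]], morra : ((t → t) → ((t → e) → ((e → e) → (t → t)))) takes [brell nork] : (t → t), giving ((t → e) → ((e → e) → (t → t))).
At [[morra [brell nork]] tifn], [morra [brell nork]] : ((t → e) → ((e → e) → (t → t))) takes tifn : (t → e), giving ((e → e) → (t → t)).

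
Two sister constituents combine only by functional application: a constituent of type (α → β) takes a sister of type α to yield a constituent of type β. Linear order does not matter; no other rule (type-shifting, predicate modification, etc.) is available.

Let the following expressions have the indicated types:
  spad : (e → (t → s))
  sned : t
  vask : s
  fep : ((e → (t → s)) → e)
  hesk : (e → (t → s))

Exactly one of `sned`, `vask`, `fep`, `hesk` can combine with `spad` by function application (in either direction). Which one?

sned : t — spad needs e; sned needs nothing (atomic); neither fits.
vask : s — spad needs e; vask needs nothing (atomic); neither fits.
fep — combines: fep : ((e → (t → s)) → e) takes spad : (e → (t → s)) as argument, giving e.
hesk : (e → (t → s)) — spad needs e; hesk needs e; neither fits.

fep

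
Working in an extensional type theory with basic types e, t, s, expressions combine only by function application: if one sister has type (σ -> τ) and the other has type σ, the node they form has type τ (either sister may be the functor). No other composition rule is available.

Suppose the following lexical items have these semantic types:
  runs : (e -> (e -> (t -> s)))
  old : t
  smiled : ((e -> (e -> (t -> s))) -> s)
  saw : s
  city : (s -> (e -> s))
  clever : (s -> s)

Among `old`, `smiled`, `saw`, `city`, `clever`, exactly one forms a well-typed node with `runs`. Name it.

old : t — no; runs wants e, and old wants nothing (atomic).
smiled — combines: smiled : ((e -> (e -> (t -> s))) -> s) takes runs : (e -> (e -> (t -> s))) as argument, giving s.
saw : s — no; runs wants e, and saw wants nothing (atomic).
city : (s -> (e -> s)) — no; runs wants e, and city wants s.
clever : (s -> s) — no; runs wants e, and clever wants s.

smiled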